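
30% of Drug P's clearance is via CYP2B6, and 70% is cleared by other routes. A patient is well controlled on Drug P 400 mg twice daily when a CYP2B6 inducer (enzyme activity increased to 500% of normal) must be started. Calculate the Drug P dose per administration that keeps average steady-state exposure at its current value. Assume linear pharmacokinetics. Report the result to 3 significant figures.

The CYP2B6 pathway (30% of clearance) increases to 5× activity: 0.3 × 5 = 1.5.
Non-CYP routes (70%) are unchanged.
Relative clearance = 1.5 + 0.7 = 2.2.
Exposure is unchanged when dose changes in proportion to clearance. New dose = 400 mg × 2.2 = 880 mg.

880 mg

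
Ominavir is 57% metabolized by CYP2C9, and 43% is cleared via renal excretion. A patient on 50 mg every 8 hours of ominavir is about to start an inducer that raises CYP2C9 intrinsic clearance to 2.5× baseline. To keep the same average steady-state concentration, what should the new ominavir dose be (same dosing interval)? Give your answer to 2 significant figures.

The CYP2C9 pathway (57% of clearance) increases to 2.5× activity: 0.57 × 2.5 = 1.425.
The remaining 43% of clearance is unaffected.
Relative clearance = 1.425 + 0.43 = 1.855.
Css,avg = (dose rate)/CL, so holding Css fixed requires dose ∝ CL: 50 × 1.855 = 93 mg.

93 mg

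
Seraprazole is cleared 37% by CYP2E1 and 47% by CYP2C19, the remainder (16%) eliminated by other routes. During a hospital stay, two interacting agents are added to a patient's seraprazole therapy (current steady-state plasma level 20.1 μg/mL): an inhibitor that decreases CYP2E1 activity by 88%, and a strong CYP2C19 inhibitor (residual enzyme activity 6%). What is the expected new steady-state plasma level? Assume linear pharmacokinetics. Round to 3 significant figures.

86.4 μg/mL

CYP2E1: 0.37 × 0.12 = 0.0444
CYP2C19: 0.47 × 0.06 = 0.0282
Other: 0.16 (unchanged)
CL_new/CL_old = 0.0444 + 0.0282 + 0.16 = 0.2326.
Dividing the baseline by the relative clearance: 20.1 / 0.2326 = 86.4 μg/mL.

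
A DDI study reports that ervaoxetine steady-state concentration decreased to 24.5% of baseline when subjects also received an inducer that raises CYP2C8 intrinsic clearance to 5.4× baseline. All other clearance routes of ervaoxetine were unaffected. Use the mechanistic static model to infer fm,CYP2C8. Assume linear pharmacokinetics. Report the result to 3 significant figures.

0.700

Write x for the fraction cleared via CYP2C8. The observed steady-state concentration change means clearance rose to 1/0.245 = 4.082 of baseline.
Setting x·5.4 + (1 − x) = 4.082 and solving: x = (4.082 − 1)/(5.4 − 1) = 0.700.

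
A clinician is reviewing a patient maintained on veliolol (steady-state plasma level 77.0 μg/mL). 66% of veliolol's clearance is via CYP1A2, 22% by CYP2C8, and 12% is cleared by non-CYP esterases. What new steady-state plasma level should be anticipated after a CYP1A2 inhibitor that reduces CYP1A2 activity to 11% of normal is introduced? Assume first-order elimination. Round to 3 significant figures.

The CYP1A2 pathway (66% of clearance) is reduced to 0.11× activity: 0.66 × 0.11 = 0.0726.
CYP2C8 (22%) and the residual 12% are unaffected.
CL_new/CL_old = 0.0726 + 0.22 + 0.12 = 0.4126.
Steady-state plasma level ∝ 1/CL, so new value = 77.0 / 0.4126 = 187 μg/mL.

187 μg/mL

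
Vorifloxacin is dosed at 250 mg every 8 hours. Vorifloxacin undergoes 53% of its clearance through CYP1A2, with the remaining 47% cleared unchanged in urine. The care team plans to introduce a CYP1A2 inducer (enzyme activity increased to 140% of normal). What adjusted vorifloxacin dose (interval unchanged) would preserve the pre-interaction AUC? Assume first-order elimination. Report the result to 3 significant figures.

CYP1A2: 0.53 × 1.4 = 0.742
Other: 0.47 (unchanged)
Relative clearance = 0.742 + 0.47 = 1.212.
To maintain the same steady-state level, dose must scale with clearance: new dose = 250 × 1.212 = 303 mg.

303 mg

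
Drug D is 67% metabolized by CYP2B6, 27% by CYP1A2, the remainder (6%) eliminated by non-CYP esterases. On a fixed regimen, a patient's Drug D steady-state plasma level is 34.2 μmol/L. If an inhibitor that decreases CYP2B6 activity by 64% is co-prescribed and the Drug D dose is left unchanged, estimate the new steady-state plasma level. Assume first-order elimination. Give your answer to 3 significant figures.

59.9 μmol/L

The CYP2B6 pathway (67% of clearance) drops to 0.36× activity: 0.67 × 0.36 = 0.2412.
CYP1A2 (27%) and the residual 6% are unaffected.
New clearance relative to baseline: 0.2412 + 0.27 + 0.06 = 0.5712.
Steady-state plasma level ∝ 1/CL, so new value = 34.2 / 0.5712 = 59.9 μmol/L.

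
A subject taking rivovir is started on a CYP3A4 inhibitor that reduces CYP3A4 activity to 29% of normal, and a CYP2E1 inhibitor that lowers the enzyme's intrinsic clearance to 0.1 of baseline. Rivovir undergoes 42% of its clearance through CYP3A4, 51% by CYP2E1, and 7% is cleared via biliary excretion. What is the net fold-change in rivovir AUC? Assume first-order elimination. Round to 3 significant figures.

4.12

The CYP3A4 pathway (42% of clearance) is reduced to 0.29× activity: 0.42 × 0.29 = 0.1218.
The CYP2E1 pathway (51% of clearance) is reduced to 0.1× activity: 0.51 × 0.1 = 0.051.
The remaining 7% of clearance is unaffected.
Relative clearance = 0.1218 + 0.051 + 0.07 = 0.2428.
Because AUC varies inversely with clearance, the combined effect is 1 / 0.2428 = 4.12.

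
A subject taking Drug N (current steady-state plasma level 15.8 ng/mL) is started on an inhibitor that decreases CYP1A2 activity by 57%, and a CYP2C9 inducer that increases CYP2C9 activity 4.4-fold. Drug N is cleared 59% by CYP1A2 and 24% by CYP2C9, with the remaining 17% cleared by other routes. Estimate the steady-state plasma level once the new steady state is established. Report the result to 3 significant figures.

10.7 ng/mL

The CYP1A2 pathway (59% of clearance) falls to 0.43× activity: 0.59 × 0.43 = 0.2537.
The CYP2C9 pathway (24% of clearance) increases to 4.4× activity: 0.24 × 4.4 = 1.056.
The remaining 17% of clearance is unaffected.
Relative clearance = 0.2537 + 1.056 + 0.17 = 1.4797.
New steady-state plasma level = 15.8 / 1.4797 = 10.7 ng/mL (concentration scales inversely with clearance).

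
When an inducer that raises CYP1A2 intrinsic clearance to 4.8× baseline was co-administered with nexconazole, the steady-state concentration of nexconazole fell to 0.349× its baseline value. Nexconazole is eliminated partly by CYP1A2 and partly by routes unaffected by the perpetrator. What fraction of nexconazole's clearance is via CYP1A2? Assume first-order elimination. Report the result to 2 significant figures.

Let x = fm,CYP1A2. Because steady-state concentration ∝ 1/CL, relative clearance rose to 1/0.349 = 2.865.
Setting x·4.8 + (1 − x) = 2.865 and solving: x = (2.865 − 1)/(4.8 − 1) = 0.49.

0.49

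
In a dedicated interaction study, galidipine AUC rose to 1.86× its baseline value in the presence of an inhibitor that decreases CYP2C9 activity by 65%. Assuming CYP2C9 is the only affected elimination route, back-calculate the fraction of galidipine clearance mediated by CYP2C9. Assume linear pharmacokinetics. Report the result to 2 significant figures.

CL'/CL = 1 / 1.86 = 0.5376
0.35·fm + (1 − fm) = 0.5376
fm = (0.5376 − 1) / (0.35 − 1) = 0.71

0.71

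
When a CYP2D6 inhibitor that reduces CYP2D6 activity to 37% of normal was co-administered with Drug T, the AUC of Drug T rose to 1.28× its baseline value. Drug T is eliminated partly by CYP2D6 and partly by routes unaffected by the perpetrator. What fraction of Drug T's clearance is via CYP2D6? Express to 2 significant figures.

CL'/CL = 1 / 1.28 = 0.7812
0.37·fm + (1 − fm) = 0.7812
fm = (0.7812 − 1) / (0.37 − 1) = 0.35

0.35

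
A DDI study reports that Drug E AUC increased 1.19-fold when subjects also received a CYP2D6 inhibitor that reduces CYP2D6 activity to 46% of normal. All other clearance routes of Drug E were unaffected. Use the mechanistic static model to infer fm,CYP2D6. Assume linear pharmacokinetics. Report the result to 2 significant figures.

Let fm be the CYP2D6 fraction. New clearance relative to baseline = fm × 0.46 + (1 − fm).
AUC ratio = 1 / (new CL fraction), so new CL fraction = 1 / 1.19 = 0.8403.
fm × 0.46 + 1 − fm = 0.8403  ⇒  fm × (0.46 − 1) = −0.1597  ⇒  fm = 0.30.

0.30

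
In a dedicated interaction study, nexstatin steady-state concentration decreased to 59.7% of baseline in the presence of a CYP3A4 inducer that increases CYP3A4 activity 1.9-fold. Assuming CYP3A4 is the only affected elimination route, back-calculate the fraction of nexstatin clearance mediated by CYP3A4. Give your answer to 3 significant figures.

Let x = fm,CYP3A4. Because steady-state concentration ∝ 1/CL, relative clearance rose to 1/0.597 = 1.675.
Setting x·1.9 + (1 − x) = 1.675 and solving: x = (1.675 − 1)/(1.9 − 1) = 0.750.

0.750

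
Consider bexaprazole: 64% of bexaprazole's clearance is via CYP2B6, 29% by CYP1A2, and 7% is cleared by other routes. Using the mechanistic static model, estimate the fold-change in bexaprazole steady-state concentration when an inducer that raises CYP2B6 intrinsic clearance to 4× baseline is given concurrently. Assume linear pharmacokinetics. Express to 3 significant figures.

The CYP2B6 pathway (64% of clearance) rises to 4× activity: 0.64 × 4 = 2.56.
CYP1A2 (29%) and the residual 7% are unaffected.
Relative clearance = 2.56 + 0.29 + 0.07 = 2.92.
Since steady-state concentration ∝ 1/CL, the ratio is 1 / 2.92 = 0.342.

0.342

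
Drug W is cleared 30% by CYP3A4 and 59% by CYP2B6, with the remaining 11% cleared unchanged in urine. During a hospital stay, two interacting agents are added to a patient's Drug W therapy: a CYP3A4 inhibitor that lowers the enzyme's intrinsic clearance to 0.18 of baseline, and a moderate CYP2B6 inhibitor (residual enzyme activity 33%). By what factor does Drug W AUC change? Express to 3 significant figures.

2.79

The CYP3A4 pathway (30% of clearance) is reduced to 0.18× activity: 0.3 × 0.18 = 0.054.
The CYP2B6 pathway (59% of clearance) drops to 0.33× activity: 0.59 × 0.33 = 0.1947.
Non-CYP routes (11%) are unchanged.
New clearance relative to baseline: 0.054 + 0.1947 + 0.11 = 0.3587.
AUC ∝ 1/CL: fold-change = 1 / 0.3587 = 2.79.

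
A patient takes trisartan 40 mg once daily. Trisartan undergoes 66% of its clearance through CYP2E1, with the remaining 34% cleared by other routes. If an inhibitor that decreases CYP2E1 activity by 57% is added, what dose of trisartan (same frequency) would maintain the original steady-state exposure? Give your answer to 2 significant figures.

25 mg

CYP2E1: 0.66 × 0.43 = 0.2838
Other: 0.34 (unchanged)
CL_new/CL_old = 0.2838 + 0.34 = 0.6238.
Exposure is unchanged when dose changes in proportion to clearance. New dose = 40 mg × 0.6238 = 25 mg.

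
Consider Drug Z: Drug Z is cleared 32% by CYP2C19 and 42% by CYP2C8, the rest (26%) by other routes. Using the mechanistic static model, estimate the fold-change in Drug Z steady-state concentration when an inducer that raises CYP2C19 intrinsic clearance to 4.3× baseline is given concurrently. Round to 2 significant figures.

0.49

CYP2C19: 0.32 × 4.3 = 1.376
CYP2C8: 0.42 (unchanged)
Other: 0.26 (unchanged)
Relative clearance = 1.376 + 0.42 + 0.26 = 2.056.
Since steady-state concentration ∝ 1/CL, the ratio is 1 / 2.056 = 0.49.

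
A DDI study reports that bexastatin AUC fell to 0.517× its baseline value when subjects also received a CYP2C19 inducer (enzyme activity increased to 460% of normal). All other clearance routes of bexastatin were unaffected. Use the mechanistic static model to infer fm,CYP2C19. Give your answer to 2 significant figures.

CL'/CL = 1 / 0.517 = 1.934
4.6·fm + (1 − fm) = 1.934
fm = (1.934 − 1) / (4.6 − 1) = 0.26

0.26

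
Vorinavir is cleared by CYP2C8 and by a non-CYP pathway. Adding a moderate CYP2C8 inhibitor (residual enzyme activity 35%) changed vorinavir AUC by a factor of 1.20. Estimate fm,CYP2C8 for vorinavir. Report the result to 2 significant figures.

0.26

Let fm be the CYP2C8 fraction. New clearance relative to baseline = fm × 0.35 + (1 − fm).
AUC ratio = 1 / (new CL fraction), so new CL fraction = 1 / 1.20 = 0.8333.
fm × 0.35 + 1 − fm = 0.8333  ⇒  fm × (0.35 − 1) = −0.1667  ⇒  fm = 0.26.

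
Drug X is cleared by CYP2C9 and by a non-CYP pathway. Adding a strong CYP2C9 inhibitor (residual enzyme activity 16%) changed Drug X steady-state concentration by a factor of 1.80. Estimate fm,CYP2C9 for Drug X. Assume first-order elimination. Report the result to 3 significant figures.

0.529

Write x for the fraction cleared via CYP2C9. The observed steady-state concentration change means clearance fell to 1/1.80 = 0.5556 of baseline.
Only the CYP2C9 route changed, so 0.5556 = x·0.16 + (1 − x), giving x = 0.529.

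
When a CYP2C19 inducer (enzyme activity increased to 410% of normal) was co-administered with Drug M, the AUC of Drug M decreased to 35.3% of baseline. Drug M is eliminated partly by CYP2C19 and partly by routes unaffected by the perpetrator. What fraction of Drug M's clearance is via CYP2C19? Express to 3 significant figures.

0.591

CL'/CL = 1 / 0.353 = 2.833
4.1·fm + (1 − fm) = 2.833
fm = (2.833 − 1) / (4.1 − 1) = 0.591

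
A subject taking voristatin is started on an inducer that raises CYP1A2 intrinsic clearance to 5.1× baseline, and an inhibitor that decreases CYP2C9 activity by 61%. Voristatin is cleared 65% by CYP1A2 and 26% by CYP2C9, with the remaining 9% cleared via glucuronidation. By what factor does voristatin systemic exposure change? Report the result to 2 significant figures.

0.29

CYP1A2: 0.65 × 5.1 = 3.315
CYP2C9: 0.26 × 0.39 = 0.1014
Other: 0.09 (unchanged)
CL_new/CL_old = 3.315 + 0.1014 + 0.09 = 3.5064.
Net systemic exposure ratio = 1 / 3.5064 = 0.29.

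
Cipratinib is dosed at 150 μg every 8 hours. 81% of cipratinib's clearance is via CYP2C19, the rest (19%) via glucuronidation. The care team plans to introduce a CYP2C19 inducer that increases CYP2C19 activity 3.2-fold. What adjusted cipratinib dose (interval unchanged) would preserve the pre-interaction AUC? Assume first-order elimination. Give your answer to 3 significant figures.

CYP2C19: 0.81 × 3.2 = 2.592
Other: 0.19 (unchanged)
Relative clearance = 2.592 + 0.19 = 2.782.
Exposure is unchanged when dose changes in proportion to clearance. New dose = 150 μg × 2.782 = 417 μg.

417 μg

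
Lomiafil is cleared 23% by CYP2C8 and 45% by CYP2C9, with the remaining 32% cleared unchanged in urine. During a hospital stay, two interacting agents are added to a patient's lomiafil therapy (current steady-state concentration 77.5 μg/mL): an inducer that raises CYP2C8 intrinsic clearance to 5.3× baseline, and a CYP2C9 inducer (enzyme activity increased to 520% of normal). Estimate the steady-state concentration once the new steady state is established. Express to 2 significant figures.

20 μg/mL

The CYP2C8 pathway (23% of clearance) increases to 5.3× activity: 0.23 × 5.3 = 1.219.
The CYP2C9 pathway (45% of clearance) rises to 5.2× activity: 0.45 × 5.2 = 2.34.
Non-CYP routes (32%) are unchanged.
Relative clearance = 1.219 + 2.34 + 0.32 = 3.879.
Steady-state concentration ∝ 1/CL: new value = 77.5 / 3.879 = 20 μg/mL.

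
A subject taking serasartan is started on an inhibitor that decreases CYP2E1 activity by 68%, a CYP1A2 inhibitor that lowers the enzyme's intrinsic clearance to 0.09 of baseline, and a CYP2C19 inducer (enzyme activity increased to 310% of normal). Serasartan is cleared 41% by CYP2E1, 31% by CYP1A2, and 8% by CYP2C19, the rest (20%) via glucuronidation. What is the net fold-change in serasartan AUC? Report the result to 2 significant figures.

CYP2E1: 0.41 × 0.32 = 0.1312
CYP1A2: 0.31 × 0.09 = 0.0279
CYP2C19: 0.08 × 3.1 = 0.248
Other: 0.2 (unchanged)
Relative clearance = 0.1312 + 0.0279 + 0.248 + 0.2 = 0.6071.
Net AUC ratio = 1 / 0.6071 = 1.6.

1.6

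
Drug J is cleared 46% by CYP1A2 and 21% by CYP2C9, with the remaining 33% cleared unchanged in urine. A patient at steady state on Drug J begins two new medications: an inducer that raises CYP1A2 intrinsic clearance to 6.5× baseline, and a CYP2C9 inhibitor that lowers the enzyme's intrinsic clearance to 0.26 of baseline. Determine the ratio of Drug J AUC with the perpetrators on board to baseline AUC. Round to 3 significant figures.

CYP1A2: 0.46 × 6.5 = 2.99
CYP2C9: 0.21 × 0.26 = 0.0546
Other: 0.33 (unchanged)
CL_new/CL_old = 2.99 + 0.0546 + 0.33 = 3.3746.
Net AUC ratio = 1 / 3.3746 = 0.296.

0.296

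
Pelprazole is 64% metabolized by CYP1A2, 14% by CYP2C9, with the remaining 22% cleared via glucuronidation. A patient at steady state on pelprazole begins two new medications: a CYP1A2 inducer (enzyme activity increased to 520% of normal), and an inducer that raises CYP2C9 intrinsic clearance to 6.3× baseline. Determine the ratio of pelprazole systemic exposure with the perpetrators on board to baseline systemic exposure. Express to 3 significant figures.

0.226

The CYP1A2 pathway (64% of clearance) increases to 5.2× activity: 0.64 × 5.2 = 3.328.
The CYP2C9 pathway (14% of clearance) increases to 6.3× activity: 0.14 × 6.3 = 0.882.
Non-CYP routes (22%) are unchanged.
Relative clearance = 3.328 + 0.882 + 0.22 = 4.43.
Net systemic exposure ratio = 1 / 4.43 = 0.226.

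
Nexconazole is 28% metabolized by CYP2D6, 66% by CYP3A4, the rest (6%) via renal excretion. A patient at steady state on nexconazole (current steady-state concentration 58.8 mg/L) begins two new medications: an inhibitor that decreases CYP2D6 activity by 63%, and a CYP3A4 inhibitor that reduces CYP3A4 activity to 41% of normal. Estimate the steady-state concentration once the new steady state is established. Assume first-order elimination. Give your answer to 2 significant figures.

The CYP2D6 pathway (28% of clearance) is reduced to 0.37× activity: 0.28 × 0.37 = 0.1036.
The CYP3A4 pathway (66% of clearance) falls to 0.41× activity: 0.66 × 0.41 = 0.2706.
Non-CYP routes (6%) are unchanged.
New clearance relative to baseline: 0.1036 + 0.2706 + 0.06 = 0.4342.
New steady-state concentration = 58.8 / 0.4342 = 1.4 × 10² mg/L (concentration scales inversely with clearance).

1.4 × 10² mg/L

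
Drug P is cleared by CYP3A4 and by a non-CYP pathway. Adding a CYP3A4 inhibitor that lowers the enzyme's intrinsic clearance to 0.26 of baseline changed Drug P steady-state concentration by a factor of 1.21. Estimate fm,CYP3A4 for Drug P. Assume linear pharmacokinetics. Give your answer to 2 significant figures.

Let fm be the CYP3A4 fraction. New clearance relative to baseline = fm × 0.26 + (1 − fm).
Steady-state concentration ratio = 1 / (new CL fraction), so new CL fraction = 1 / 1.21 = 0.8264.
fm × 0.26 + 1 − fm = 0.8264  ⇒  fm × (0.26 − 1) = −0.1736  ⇒  fm = 0.23.

0.23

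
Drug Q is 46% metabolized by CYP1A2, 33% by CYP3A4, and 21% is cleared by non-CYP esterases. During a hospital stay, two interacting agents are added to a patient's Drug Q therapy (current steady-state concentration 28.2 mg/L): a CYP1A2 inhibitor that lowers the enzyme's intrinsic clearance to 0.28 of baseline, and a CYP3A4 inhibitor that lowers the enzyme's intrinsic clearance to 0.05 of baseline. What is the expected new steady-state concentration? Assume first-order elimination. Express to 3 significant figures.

79.4 mg/L

The CYP1A2 pathway (46% of clearance) is reduced to 0.28× activity: 0.46 × 0.28 = 0.1288.
The CYP3A4 pathway (33% of clearance) falls to 0.05× activity: 0.33 × 0.05 = 0.0165.
Non-CYP routes (21%) are unchanged.
CL_new/CL_old = 0.1288 + 0.0165 + 0.21 = 0.3553.
New steady-state concentration = 28.2 / 0.3553 = 79.4 mg/L (concentration scales inversely with clearance).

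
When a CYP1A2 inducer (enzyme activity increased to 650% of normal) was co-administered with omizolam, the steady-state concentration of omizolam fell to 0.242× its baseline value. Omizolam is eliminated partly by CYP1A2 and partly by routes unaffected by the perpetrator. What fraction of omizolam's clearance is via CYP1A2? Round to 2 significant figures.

Call the CYP1A2 fraction fm. After the interaction, CL_new/CL_old = fm × 6.5 + (1 − fm).
Steady-state concentration ratio = 1 / (new CL fraction), so new CL fraction = 1 / 0.242 = 4.132.
fm × 6.5 + 1 − fm = 4.132  ⇒  fm × (6.5 − 1) = 3.132  ⇒  fm = 0.57.

0.57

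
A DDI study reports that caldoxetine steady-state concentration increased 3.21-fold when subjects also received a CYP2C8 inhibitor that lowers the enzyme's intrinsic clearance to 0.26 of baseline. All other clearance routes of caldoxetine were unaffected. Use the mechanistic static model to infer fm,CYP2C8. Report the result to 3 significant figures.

0.930

CL'/CL = 1 / 3.21 = 0.3115
0.26·fm + (1 − fm) = 0.3115
fm = (0.3115 − 1) / (0.26 − 1) = 0.930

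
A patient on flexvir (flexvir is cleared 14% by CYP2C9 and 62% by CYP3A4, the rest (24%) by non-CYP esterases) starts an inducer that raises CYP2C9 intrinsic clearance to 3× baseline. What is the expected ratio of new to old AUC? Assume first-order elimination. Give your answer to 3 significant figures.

0.781

CYP2C9: 0.14 × 3 = 0.42
CYP3A4: 0.62 (unchanged)
Other: 0.24 (unchanged)
CL_new/CL_old = 0.42 + 0.62 + 0.24 = 1.28.
AUC is inversely proportional to clearance, so the fold-change is 1 / 1.28 = 0.781.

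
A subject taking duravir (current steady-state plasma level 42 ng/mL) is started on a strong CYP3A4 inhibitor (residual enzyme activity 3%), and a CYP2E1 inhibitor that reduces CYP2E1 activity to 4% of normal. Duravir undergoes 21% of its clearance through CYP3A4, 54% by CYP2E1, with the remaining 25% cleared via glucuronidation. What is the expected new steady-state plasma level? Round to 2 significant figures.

1.5 × 10² ng/mL

CYP3A4: 0.21 × 0.03 = 0.0063
CYP2E1: 0.54 × 0.04 = 0.0216
Other: 0.25 (unchanged)
New clearance relative to baseline: 0.0063 + 0.0216 + 0.25 = 0.2779.
Dividing the baseline by the relative clearance: 42 / 0.2779 = 1.5 × 10² ng/mL.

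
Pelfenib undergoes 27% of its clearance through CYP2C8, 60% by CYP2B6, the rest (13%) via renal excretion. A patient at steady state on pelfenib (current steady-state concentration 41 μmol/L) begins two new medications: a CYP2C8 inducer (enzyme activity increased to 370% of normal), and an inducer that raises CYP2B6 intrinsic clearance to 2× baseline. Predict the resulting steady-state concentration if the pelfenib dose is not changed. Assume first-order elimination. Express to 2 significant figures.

18 μmol/L

CYP2C8: 0.27 × 3.7 = 0.999
CYP2B6: 0.6 × 2 = 1.2
Other: 0.13 (unchanged)
Relative clearance = 0.999 + 1.2 + 0.13 = 2.329.
Steady-state concentration ∝ 1/CL: new value = 41 / 2.329 = 18 μmol/L.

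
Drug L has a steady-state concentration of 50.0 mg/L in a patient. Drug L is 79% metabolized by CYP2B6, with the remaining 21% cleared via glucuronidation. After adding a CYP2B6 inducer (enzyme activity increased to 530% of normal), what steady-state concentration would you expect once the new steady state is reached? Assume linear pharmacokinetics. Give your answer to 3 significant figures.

The CYP2B6 pathway (79% of clearance) increases to 5.3× activity: 0.79 × 5.3 = 4.187.
Non-CYP routes (21%) are unchanged.
New clearance relative to baseline: 4.187 + 0.21 = 4.397.
Steady-state concentration ∝ 1/CL, so new value = 50.0 / 4.397 = 11.4 mg/L.

11.4 mg/L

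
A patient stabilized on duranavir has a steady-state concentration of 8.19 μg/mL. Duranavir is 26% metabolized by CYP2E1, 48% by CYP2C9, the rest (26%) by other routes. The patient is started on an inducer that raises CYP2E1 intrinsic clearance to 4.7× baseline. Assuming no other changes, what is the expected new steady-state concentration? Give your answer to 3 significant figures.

The CYP2E1 pathway (26% of clearance) increases to 4.7× activity: 0.26 × 4.7 = 1.222.
CYP2C9 (48%) and the residual 26% are unaffected.
New clearance relative to baseline: 1.222 + 0.48 + 0.26 = 1.962.
Steady-state concentration ∝ 1/CL, so new value = 8.19 / 1.962 = 4.17 μg/mL.

4.17 μg/mL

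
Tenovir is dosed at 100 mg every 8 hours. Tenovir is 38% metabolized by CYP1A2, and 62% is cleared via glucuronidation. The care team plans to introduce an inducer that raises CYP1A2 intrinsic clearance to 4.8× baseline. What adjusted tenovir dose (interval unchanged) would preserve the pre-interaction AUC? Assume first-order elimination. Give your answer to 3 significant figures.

244 mg

The CYP1A2 pathway (38% of clearance) rises to 4.8× activity: 0.38 × 4.8 = 1.824.
Non-CYP routes (62%) are unchanged.
Relative clearance = 1.824 + 0.62 = 2.444.
To maintain the same steady-state level, dose must scale with clearance: new dose = 100 × 2.444 = 244 mg.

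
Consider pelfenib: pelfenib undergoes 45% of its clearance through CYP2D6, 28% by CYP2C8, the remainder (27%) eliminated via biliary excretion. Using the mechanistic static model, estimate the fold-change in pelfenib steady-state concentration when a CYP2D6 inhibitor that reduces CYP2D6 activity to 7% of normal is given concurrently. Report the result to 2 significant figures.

The CYP2D6 pathway (45% of clearance) falls to 0.07× activity: 0.45 × 0.07 = 0.0315.
CYP2C8 (28%) and the residual 27% are unaffected.
Relative clearance = 0.0315 + 0.28 + 0.27 = 0.5815.
Steady-state concentration is inversely proportional to clearance, so the fold-change is 1 / 0.5815 = 1.7.

1.7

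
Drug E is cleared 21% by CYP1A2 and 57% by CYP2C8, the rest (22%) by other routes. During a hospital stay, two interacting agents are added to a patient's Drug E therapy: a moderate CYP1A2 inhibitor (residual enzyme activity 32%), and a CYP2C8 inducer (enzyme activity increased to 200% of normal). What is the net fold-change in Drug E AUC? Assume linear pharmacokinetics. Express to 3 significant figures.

0.701

The CYP1A2 pathway (21% of clearance) drops to 0.32× activity: 0.21 × 0.32 = 0.0672.
The CYP2C8 pathway (57% of clearance) is boosted to 2× activity: 0.57 × 2 = 1.14.
Non-CYP routes (22%) are unchanged.
New clearance relative to baseline: 0.0672 + 1.14 + 0.22 = 1.4272.
Because AUC varies inversely with clearance, the combined effect is 1 / 1.4272 = 0.701.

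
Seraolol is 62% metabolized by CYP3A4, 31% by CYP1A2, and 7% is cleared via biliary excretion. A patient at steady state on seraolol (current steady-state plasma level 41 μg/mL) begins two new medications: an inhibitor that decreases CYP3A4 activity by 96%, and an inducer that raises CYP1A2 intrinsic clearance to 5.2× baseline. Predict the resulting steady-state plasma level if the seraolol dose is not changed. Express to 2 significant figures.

The CYP3A4 pathway (62% of clearance) falls to 0.04× activity: 0.62 × 0.04 = 0.0248.
The CYP1A2 pathway (31% of clearance) increases to 5.2× activity: 0.31 × 5.2 = 1.612.
The remaining 7% of clearance is unaffected.
New clearance relative to baseline: 0.0248 + 1.612 + 0.07 = 1.7068.
Steady-state plasma level ∝ 1/CL: new value = 41 / 1.7068 = 24 μg/mL.

24 μg/mL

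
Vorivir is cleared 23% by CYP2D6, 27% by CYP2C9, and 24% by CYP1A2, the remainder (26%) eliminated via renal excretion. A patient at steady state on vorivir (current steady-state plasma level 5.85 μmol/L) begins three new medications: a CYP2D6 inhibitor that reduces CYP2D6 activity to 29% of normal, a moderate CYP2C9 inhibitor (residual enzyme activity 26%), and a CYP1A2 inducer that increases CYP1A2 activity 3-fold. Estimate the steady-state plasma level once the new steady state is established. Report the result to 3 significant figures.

CYP2D6: 0.23 × 0.29 = 0.0667
CYP2C9: 0.27 × 0.26 = 0.0702
CYP1A2: 0.24 × 3 = 0.72
Other: 0.26 (unchanged)
Relative clearance = 0.0667 + 0.0702 + 0.72 + 0.26 = 1.1169.
Steady-state plasma level ∝ 1/CL: new value = 5.85 / 1.1169 = 5.24 μmol/L.

5.24 μmol/L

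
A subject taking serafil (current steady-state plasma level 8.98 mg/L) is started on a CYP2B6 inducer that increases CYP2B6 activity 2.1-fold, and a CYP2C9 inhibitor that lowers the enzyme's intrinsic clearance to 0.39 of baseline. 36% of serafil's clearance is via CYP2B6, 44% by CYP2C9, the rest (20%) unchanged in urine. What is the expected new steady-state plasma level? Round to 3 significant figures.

7.96 mg/L

CYP2B6: 0.36 × 2.1 = 0.756
CYP2C9: 0.44 × 0.39 = 0.1716
Other: 0.2 (unchanged)
New clearance relative to baseline: 0.756 + 0.1716 + 0.2 = 1.1276.
Steady-state plasma level ∝ 1/CL: new value = 8.98 / 1.1276 = 7.96 mg/L.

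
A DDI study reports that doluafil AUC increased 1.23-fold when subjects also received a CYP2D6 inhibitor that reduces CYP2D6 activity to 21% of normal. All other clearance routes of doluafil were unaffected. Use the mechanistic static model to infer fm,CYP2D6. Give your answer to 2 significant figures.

CL'/CL = 1 / 1.23 = 0.813
0.21·fm + (1 − fm) = 0.813
fm = (0.813 − 1) / (0.21 − 1) = 0.24

0.24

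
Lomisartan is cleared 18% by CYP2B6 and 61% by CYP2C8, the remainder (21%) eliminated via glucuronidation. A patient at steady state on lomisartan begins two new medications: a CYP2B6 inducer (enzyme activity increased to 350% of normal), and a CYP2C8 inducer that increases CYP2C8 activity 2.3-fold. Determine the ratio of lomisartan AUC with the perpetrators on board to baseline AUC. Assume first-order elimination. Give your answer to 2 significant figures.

0.45

The CYP2B6 pathway (18% of clearance) is boosted to 3.5× activity: 0.18 × 3.5 = 0.63.
The CYP2C8 pathway (61% of clearance) rises to 2.3× activity: 0.61 × 2.3 = 1.403.
Non-CYP routes (21%) are unchanged.
New clearance relative to baseline: 0.63 + 1.403 + 0.21 = 2.243.
Because AUC varies inversely with clearance, the combined effect is 1 / 2.243 = 0.45.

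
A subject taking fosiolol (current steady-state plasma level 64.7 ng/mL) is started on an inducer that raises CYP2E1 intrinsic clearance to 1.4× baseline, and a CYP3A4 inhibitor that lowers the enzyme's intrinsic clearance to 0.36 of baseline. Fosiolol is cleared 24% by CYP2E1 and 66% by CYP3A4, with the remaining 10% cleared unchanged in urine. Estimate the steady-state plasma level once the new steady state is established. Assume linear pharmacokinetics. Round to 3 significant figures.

The CYP2E1 pathway (24% of clearance) increases to 1.4× activity: 0.24 × 1.4 = 0.336.
The CYP3A4 pathway (66% of clearance) falls to 0.36× activity: 0.66 × 0.36 = 0.2376.
The remaining 10% of clearance is unaffected.
New clearance relative to baseline: 0.336 + 0.2376 + 0.1 = 0.6736.
New steady-state plasma level = 64.7 / 0.6736 = 96.1 ng/mL (concentration scales inversely with clearance).

96.1 ng/mL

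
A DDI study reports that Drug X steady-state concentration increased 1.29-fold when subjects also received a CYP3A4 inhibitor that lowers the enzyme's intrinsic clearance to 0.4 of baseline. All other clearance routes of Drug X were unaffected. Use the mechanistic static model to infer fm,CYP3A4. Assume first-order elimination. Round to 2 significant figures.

CL'/CL = 1 / 1.29 = 0.7752
0.4·fm + (1 − fm) = 0.7752
fm = (0.7752 − 1) / (0.4 − 1) = 0.37

0.37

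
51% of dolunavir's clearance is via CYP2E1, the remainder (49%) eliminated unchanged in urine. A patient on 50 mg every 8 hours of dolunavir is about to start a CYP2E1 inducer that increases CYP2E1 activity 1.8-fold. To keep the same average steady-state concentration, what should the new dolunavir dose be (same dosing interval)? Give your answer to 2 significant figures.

70 mg

The CYP2E1 pathway (51% of clearance) is boosted to 1.8× activity: 0.51 × 1.8 = 0.918.
The remaining 49% of clearance is unaffected.
CL_new/CL_old = 0.918 + 0.49 = 1.408.
To maintain the same steady-state level, dose must scale with clearance: new dose = 50 × 1.408 = 70 mg.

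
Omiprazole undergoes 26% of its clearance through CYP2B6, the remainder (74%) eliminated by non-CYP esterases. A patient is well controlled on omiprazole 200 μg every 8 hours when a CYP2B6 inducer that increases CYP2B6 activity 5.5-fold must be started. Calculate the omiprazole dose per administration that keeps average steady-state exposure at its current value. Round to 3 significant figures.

434 μg

The CYP2B6 pathway (26% of clearance) rises to 5.5× activity: 0.26 × 5.5 = 1.43.
Non-CYP routes (74%) are unchanged.
Relative clearance = 1.43 + 0.74 = 2.17.
Css,avg = (dose rate)/CL, so holding Css fixed requires dose ∝ CL: 200 × 2.17 = 434 μg.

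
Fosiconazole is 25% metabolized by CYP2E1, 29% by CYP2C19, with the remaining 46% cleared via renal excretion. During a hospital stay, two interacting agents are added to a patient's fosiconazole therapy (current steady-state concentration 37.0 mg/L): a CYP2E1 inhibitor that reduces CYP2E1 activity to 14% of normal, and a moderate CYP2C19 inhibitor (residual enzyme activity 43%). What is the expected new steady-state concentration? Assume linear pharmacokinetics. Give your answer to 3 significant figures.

The CYP2E1 pathway (25% of clearance) drops to 0.14× activity: 0.25 × 0.14 = 0.035.
The CYP2C19 pathway (29% of clearance) falls to 0.43× activity: 0.29 × 0.43 = 0.1247.
Non-CYP routes (46%) are unchanged.
CL_new/CL_old = 0.035 + 0.1247 + 0.46 = 0.6197.
Dividing the baseline by the relative clearance: 37.0 / 0.6197 = 59.7 mg/L.

59.7 mg/L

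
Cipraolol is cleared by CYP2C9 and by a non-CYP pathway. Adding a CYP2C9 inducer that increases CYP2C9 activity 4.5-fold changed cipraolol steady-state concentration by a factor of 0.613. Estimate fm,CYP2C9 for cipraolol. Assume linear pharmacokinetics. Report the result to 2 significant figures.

Write x for the fraction cleared via CYP2C9. The observed steady-state concentration change means clearance rose to 1/0.613 = 1.631 of baseline.
Setting x·4.5 + (1 − x) = 1.631 and solving: x = (1.631 − 1)/(4.5 − 1) = 0.18.

0.18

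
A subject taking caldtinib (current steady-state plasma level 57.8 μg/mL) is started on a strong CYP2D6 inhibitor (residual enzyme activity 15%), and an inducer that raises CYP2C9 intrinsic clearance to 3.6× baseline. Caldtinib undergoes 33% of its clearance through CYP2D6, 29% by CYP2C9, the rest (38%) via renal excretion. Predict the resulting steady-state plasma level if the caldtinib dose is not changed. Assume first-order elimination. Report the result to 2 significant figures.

The CYP2D6 pathway (33% of clearance) is reduced to 0.15× activity: 0.33 × 0.15 = 0.0495.
The CYP2C9 pathway (29% of clearance) rises to 3.6× activity: 0.29 × 3.6 = 1.044.
Non-CYP routes (38%) are unchanged.
New clearance relative to baseline: 0.0495 + 1.044 + 0.38 = 1.4735.
Dividing the baseline by the relative clearance: 57.8 / 1.4735 = 39 μg/mL.

39 μg/mL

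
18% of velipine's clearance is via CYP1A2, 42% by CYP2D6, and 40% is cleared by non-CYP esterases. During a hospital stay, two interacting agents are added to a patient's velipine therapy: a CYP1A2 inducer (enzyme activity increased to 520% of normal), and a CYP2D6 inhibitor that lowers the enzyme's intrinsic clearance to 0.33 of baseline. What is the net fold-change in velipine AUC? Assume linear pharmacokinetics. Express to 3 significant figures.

The CYP1A2 pathway (18% of clearance) rises to 5.2× activity: 0.18 × 5.2 = 0.936.
The CYP2D6 pathway (42% of clearance) drops to 0.33× activity: 0.42 × 0.33 = 0.1386.
Non-CYP routes (40%) are unchanged.
New clearance relative to baseline: 0.936 + 0.1386 + 0.4 = 1.4746.
AUC ∝ 1/CL: fold-change = 1 / 1.4746 = 0.678.

0.678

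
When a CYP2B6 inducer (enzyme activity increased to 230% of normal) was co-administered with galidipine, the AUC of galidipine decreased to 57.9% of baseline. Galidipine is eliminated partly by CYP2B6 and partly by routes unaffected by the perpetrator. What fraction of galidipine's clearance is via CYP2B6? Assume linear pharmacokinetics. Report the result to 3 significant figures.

CL'/CL = 1 / 0.579 = 1.727
2.3·fm + (1 − fm) = 1.727
fm = (1.727 − 1) / (2.3 − 1) = 0.559

0.559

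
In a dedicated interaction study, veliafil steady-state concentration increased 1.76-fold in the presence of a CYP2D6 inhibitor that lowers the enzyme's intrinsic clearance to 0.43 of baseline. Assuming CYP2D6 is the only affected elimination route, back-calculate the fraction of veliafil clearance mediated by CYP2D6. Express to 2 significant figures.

Let x = fm,CYP2D6. Because steady-state concentration ∝ 1/CL, relative clearance fell to 1/1.76 = 0.5682.
Setting x·0.43 + (1 − x) = 0.5682 and solving: x = (0.5682 − 1)/(0.43 − 1) = 0.76.

0.76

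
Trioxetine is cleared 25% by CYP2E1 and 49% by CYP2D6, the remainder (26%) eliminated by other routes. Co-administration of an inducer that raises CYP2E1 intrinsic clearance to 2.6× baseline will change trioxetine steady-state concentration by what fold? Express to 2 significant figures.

0.71

The CYP2E1 pathway (25% of clearance) is boosted to 2.6× activity: 0.25 × 2.6 = 0.65.
CYP2D6 (49%) and the residual 26% are unaffected.
New clearance relative to baseline: 0.65 + 0.49 + 0.26 = 1.4.
Since steady-state concentration ∝ 1/CL, the ratio is 1 / 1.4 = 0.71.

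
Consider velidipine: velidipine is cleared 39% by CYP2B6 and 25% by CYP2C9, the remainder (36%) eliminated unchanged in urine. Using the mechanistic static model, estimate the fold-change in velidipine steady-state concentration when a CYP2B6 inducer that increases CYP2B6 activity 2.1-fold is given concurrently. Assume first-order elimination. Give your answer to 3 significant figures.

0.700

The CYP2B6 pathway (39% of clearance) is boosted to 2.1× activity: 0.39 × 2.1 = 0.819.
CYP2C9 (25%) and the residual 36% are unaffected.
CL_new/CL_old = 0.819 + 0.25 + 0.36 = 1.429.
Steady-state concentration is inversely proportional to clearance, so the fold-change is 1 / 1.429 = 0.700.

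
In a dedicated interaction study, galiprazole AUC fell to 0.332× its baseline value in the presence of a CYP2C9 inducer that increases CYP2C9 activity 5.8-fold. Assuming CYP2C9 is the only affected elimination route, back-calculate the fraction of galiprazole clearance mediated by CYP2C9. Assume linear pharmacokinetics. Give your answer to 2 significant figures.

Call the CYP2C9 fraction fm. After the interaction, CL_new/CL_old = fm × 5.8 + (1 − fm).
AUC ratio = 1 / (new CL fraction), so new CL fraction = 1 / 0.332 = 3.012.
fm × 5.8 + 1 − fm = 3.012  ⇒  fm × (5.8 − 1) = 2.012  ⇒  fm = 0.42.

0.42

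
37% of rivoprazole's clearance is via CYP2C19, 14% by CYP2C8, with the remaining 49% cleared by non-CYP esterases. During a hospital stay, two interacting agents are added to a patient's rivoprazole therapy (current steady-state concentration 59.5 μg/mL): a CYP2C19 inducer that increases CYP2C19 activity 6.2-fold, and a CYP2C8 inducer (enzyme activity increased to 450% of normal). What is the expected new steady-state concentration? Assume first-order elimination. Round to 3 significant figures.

17.4 μg/mL

The CYP2C19 pathway (37% of clearance) rises to 6.2× activity: 0.37 × 6.2 = 2.294.
The CYP2C8 pathway (14% of clearance) is boosted to 4.5× activity: 0.14 × 4.5 = 0.63.
The remaining 49% of clearance is unaffected.
Relative clearance = 2.294 + 0.63 + 0.49 = 3.414.
Dividing the baseline by the relative clearance: 59.5 / 3.414 = 17.4 μg/mL.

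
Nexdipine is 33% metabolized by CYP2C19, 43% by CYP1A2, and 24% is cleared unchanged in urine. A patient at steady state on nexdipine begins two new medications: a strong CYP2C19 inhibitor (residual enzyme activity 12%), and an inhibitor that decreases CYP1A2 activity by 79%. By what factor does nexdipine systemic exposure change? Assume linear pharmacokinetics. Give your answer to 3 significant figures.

CYP2C19: 0.33 × 0.12 = 0.0396
CYP1A2: 0.43 × 0.21 = 0.0903
Other: 0.24 (unchanged)
New clearance relative to baseline: 0.0396 + 0.0903 + 0.24 = 0.3699.
Systemic exposure ∝ 1/CL: fold-change = 1 / 0.3699 = 2.70.

2.70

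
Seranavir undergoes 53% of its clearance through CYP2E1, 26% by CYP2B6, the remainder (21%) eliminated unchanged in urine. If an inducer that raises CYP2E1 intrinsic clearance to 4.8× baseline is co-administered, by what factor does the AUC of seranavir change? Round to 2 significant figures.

0.33

The CYP2E1 pathway (53% of clearance) is boosted to 4.8× activity: 0.53 × 4.8 = 2.544.
CYP2B6 (26%) and the residual 21% are unaffected.
CL_new/CL_old = 2.544 + 0.26 + 0.21 = 3.014.
Since AUC ∝ 1/CL, the ratio is 1 / 3.014 = 0.33.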